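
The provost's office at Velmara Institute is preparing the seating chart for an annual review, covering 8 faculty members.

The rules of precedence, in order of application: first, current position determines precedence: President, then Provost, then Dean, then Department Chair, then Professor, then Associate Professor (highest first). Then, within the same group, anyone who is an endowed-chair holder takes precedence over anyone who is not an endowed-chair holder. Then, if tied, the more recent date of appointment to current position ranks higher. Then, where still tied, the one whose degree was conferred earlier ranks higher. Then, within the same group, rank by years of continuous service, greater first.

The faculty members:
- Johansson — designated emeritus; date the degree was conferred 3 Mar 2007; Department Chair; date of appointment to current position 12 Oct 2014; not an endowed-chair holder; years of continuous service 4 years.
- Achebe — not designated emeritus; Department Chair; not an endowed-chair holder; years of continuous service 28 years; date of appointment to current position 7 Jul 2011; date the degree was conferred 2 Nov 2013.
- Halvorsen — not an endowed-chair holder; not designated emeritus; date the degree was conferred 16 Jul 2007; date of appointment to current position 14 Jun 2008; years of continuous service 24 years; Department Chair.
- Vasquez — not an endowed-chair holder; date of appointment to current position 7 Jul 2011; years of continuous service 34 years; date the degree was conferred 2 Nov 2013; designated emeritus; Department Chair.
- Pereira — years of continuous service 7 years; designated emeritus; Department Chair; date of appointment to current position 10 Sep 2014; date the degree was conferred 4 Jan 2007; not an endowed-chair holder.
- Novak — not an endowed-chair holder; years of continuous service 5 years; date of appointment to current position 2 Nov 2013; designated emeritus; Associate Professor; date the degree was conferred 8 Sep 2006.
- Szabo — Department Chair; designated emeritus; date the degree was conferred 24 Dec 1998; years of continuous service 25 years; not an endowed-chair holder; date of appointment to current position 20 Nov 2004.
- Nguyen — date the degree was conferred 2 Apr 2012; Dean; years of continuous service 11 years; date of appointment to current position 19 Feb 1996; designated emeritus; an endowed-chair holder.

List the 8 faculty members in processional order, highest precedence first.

Nguyen, Johansson, Pereira, Vasquez, Achebe, Halvorsen, Szabo, Novak

By current position: Nguyen (Dean); then Johansson, Pereira, Vasquez, Achebe, Halvorsen and Szabo (Department Chair); then Novak (Associate Professor).
Johansson, Pereira, Vasquez, Achebe, Halvorsen and Szabo are each not an endowed-chair holder, so the next rule applies.
Among Johansson, Pereira, Vasquez, Achebe, Halvorsen and Szabo, by date of appointment to current position (later first): Johansson (12 Oct 2014) before Pereira (10 Sep 2014) before Vasquez and Achebe (7 Jul 2011) before Halvorsen (14 Jun 2008) before Szabo (20 Nov 2004).
Vasquez and Achebe both have date the degree was conferred 2 Nov 2013, so the next rule applies.
Among Vasquez and Achebe, by years of continuous service (higher first): Vasquez (34 years) before Achebe (28 years).
Full order: Nguyen, Johansson, Pereira, Vasquez, Achebe, Halvorsen, Szabo, Novak.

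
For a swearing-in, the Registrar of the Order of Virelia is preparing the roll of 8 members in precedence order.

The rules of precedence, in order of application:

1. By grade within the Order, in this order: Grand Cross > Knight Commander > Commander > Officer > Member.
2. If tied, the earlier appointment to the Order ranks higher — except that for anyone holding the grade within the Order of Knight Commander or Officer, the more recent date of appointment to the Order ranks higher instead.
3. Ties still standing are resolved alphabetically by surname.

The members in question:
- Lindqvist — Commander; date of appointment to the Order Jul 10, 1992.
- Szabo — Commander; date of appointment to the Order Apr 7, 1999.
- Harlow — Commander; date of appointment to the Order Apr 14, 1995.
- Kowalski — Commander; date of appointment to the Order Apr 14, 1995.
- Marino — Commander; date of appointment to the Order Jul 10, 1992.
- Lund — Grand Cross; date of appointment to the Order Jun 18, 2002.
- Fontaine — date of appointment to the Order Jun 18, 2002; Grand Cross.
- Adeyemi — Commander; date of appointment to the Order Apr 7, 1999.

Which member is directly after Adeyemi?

Szabo

By grade within the Order: Fontaine and Lund (Grand Cross); then Lindqvist, Marino, Harlow, Kowalski, Adeyemi and Szabo (Commander).
Fontaine and Lund both have date of appointment to the Order Jun 18, 2002, so the next rule applies.
Among Fontaine and Lund, alphabetically by surname: Fontaine before Lund.
Among Lindqvist, Marino, Harlow, Kowalski, Adeyemi and Szabo, by date of appointment to the Order (earlier first): Lindqvist and Marino (Jul 10, 1992) before Harlow and Kowalski (Apr 14, 1995) before Adeyemi and Szabo (Apr 7, 1999).
Among Lindqvist and Marino, alphabetically by surname: Lindqvist before Marino.
Among Harlow and Kowalski, alphabetically by surname: Harlow before Kowalski.
Among Adeyemi and Szabo, alphabetically by surname: Adeyemi before Szabo.
Order: Fontaine, Lund, Lindqvist, Marino, Harlow, Kowalski, Adeyemi, Szabo.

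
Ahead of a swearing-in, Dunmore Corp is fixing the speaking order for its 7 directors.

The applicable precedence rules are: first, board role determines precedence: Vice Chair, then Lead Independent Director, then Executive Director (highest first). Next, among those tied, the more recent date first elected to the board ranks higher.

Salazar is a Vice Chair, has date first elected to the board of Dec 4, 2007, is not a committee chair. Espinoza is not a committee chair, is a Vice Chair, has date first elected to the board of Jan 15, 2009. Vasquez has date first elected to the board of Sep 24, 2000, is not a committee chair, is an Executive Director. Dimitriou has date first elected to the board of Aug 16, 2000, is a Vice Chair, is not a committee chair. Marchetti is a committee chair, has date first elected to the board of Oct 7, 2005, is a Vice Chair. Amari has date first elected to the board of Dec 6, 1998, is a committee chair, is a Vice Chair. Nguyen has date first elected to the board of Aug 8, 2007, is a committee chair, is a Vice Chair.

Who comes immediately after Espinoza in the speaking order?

Salazar

By board role: Espinoza, Salazar, Nguyen, Marchetti, Dimitriou and Amari (Vice Chair); then Vasquez (Executive Director).
Among Espinoza, Salazar, Nguyen, Marchetti, Dimitriou and Amari, by date first elected to the board (later first): Espinoza (Jan 15, 2009) before Salazar (Dec 4, 2007) before Nguyen (Aug 8, 2007) before Marchetti (Oct 7, 2005) before Dimitriou (Aug 16, 2000) before Amari (Dec 6, 1998).
Order: Espinoza, Salazar, Nguyen, Marchetti, Dimitriou, Amari, Vasquez.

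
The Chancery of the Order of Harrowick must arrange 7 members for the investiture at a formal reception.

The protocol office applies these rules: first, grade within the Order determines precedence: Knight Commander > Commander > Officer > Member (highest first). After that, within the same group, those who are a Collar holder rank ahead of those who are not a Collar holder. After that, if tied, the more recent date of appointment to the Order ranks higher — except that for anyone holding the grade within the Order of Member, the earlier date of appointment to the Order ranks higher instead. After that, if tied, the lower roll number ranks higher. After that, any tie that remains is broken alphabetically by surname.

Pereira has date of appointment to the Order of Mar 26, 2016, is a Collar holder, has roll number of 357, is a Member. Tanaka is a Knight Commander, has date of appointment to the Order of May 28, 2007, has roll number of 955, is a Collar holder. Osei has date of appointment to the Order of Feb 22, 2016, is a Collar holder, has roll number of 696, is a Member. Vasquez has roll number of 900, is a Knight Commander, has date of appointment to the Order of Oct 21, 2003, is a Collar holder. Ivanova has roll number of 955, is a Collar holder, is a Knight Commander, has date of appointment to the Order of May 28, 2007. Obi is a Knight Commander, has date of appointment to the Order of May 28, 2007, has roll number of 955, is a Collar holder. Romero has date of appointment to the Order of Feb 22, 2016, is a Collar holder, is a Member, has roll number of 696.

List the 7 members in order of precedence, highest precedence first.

Ivanova, Obi, Tanaka, Vasquez, Osei, Romero, Pereira

By grade within the Order: Ivanova, Obi, Tanaka and Vasquez (Knight Commander); then Osei, Romero and Pereira (Member).
Ivanova, Obi, Tanaka and Vasquez are each a Collar holder, so the next rule applies.
Among Ivanova, Obi, Tanaka and Vasquez, by date of appointment to the Order (later first): Ivanova, Obi and Tanaka (May 28, 2007) before Vasquez (Oct 21, 2003).
Ivanova, Obi and Tanaka all have roll number 955, so the next rule applies.
Among Ivanova, Obi and Tanaka, alphabetically by surname: Ivanova before Obi before Tanaka.
Osei, Romero and Pereira are each a Collar holder, so the next rule applies.
Among Osei, Romero and Pereira, by date of appointment to the Order (earlier first) (reversed rule for this group): Osei and Romero (Feb 22, 2016) before Pereira (Mar 26, 2016).
Osei and Romero both have roll number 696, so the next rule applies.
Among Osei and Romero, alphabetically by surname: Osei before Romero.
Full order: Ivanova, Obi, Tanaka, Vasquez, Osei, Romero, Pereira.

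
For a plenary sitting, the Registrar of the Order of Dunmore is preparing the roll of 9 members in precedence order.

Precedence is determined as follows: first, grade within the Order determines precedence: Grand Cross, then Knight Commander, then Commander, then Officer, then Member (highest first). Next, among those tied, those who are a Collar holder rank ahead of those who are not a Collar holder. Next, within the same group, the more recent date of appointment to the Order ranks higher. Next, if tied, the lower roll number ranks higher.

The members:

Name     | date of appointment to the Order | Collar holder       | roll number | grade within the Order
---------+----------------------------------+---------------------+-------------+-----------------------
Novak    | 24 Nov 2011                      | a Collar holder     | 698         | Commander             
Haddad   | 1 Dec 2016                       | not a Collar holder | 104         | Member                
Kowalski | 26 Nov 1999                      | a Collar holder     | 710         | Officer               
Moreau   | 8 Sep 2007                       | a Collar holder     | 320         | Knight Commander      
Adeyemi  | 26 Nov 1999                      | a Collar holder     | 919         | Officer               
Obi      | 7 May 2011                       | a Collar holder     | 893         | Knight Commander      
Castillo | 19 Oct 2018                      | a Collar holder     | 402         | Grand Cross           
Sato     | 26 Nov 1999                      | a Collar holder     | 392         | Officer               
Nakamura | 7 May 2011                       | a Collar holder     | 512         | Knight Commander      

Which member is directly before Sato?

By grade within the Order: Castillo (Grand Cross); then Nakamura, Obi and Moreau (Knight Commander); then Novak (Commander); then Sato, Kowalski and Adeyemi (Officer); then Haddad (Member).
Nakamura, Obi and Moreau are each a Collar holder, so the next rule applies.
Among Nakamura, Obi and Moreau, by date of appointment to the Order (later first): Nakamura and Obi (7 May 2011) before Moreau (8 Sep 2007).
Among Nakamura and Obi, by roll number (lower first): Nakamura (512) before Obi (893).
Sato, Kowalski and Adeyemi are each a Collar holder, so the next rule applies.
Sato, Kowalski and Adeyemi all have date of appointment to the Order 26 Nov 1999, so the next rule applies.
Among Sato, Kowalski and Adeyemi, by roll number (lower first): Sato (392) before Kowalski (710) before Adeyemi (919).
Order: Castillo, Nakamura, Obi, Moreau, Novak, Sato, Kowalski, Adeyemi, Haddad.

Novak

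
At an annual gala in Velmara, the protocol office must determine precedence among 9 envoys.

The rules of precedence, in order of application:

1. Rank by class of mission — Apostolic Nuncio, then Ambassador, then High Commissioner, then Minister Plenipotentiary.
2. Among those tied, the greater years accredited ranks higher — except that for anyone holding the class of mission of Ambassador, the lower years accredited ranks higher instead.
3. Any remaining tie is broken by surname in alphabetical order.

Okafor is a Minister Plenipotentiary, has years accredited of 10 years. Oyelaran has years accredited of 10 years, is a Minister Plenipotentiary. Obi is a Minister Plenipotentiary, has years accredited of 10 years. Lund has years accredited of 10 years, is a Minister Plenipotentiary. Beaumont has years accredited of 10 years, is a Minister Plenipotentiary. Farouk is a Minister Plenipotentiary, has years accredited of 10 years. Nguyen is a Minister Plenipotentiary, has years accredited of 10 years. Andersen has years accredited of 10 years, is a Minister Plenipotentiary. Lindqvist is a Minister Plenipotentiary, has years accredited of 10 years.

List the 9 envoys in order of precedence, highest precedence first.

By class of mission: Andersen, Beaumont, Farouk, Lindqvist, Lund, Nguyen, Obi, Okafor and Oyelaran (Minister Plenipotentiary).
Andersen, Beaumont, Farouk, Lindqvist, Lund, Nguyen, Obi, Okafor and Oyelaran all have years accredited 10 years, so the next rule applies.
Among Andersen, Beaumont, Farouk, Lindqvist, Lund, Nguyen, Obi, Okafor and Oyelaran, alphabetically by surname: Andersen before Beaumont before Farouk before Lindqvist before Lund before Nguyen before Obi before Okafor before Oyelaran.
Full order: Andersen, Beaumont, Farouk, Lindqvist, Lund, Nguyen, Obi, Okafor, Oyelaran.

Andersen, Beaumont, Farouk, Lindqvist, Lund, Nguyen, Obi, Okafor, Oyelaran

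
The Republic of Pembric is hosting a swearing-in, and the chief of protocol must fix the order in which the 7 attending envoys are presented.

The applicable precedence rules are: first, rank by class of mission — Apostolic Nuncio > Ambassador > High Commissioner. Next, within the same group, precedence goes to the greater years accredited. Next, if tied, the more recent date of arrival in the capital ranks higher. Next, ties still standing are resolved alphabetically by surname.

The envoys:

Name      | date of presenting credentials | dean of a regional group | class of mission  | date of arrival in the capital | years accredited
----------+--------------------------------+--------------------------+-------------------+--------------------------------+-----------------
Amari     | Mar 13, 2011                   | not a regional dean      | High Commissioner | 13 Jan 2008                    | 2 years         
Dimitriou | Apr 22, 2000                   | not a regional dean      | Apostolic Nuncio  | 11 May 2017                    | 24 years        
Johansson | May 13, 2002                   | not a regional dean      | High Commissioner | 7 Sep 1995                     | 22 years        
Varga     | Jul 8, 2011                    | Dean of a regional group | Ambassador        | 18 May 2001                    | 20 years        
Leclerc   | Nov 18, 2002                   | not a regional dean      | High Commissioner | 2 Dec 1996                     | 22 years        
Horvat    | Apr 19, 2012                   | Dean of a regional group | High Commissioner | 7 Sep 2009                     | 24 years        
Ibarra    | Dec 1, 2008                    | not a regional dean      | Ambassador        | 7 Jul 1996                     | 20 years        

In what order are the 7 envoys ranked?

Dimitriou, Varga, Ibarra, Horvat, Leclerc, Johansson, Amari

By class of mission: Dimitriou (Apostolic Nuncio); then Varga and Ibarra (Ambassador); then Horvat, Leclerc, Johansson and Amari (High Commissioner).
Varga and Ibarra both have years accredited 20 years, so the next rule applies.
Among Varga and Ibarra, by date of arrival in the capital (later first): Varga (18 May 2001) before Ibarra (7 Jul 1996).
Among Horvat, Leclerc, Johansson and Amari, by years accredited (higher first): Horvat (24 years) before Leclerc and Johansson (22 years) before Amari (2 years).
Among Leclerc and Johansson, by date of arrival in the capital (later first): Leclerc (2 Dec 1996) before Johansson (7 Sep 1995).
Full order: Dimitriou, Varga, Ibarra, Horvat, Leclerc, Johansson, Amari.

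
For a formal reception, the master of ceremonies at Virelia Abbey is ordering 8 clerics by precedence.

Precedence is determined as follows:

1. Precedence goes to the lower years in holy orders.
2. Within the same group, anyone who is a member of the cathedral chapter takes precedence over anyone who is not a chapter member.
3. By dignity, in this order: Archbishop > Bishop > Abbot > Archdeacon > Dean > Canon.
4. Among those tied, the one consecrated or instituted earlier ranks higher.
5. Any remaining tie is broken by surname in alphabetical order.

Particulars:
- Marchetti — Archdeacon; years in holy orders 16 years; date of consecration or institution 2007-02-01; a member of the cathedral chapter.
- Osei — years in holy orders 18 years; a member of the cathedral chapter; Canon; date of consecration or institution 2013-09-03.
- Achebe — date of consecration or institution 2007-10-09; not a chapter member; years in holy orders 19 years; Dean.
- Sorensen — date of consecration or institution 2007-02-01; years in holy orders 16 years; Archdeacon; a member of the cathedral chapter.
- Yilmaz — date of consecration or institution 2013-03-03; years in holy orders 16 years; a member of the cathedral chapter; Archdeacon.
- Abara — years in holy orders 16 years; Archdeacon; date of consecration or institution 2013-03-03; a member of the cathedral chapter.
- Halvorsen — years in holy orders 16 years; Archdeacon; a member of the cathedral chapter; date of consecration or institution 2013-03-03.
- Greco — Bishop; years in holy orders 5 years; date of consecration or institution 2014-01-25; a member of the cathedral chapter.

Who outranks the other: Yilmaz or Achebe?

Yilmaz

By years in holy orders (lower first): Greco (5 years); then Marchetti, Sorensen, Abara, Halvorsen and Yilmaz (each 16 years); then Osei (18 years); then Achebe (19 years).
Marchetti, Sorensen, Abara, Halvorsen and Yilmaz are each a member of the cathedral chapter, so the next rule applies.
Marchetti, Sorensen, Abara, Halvorsen and Yilmaz are each Archdeacon, so the next rule applies.
Among Marchetti, Sorensen, Abara, Halvorsen and Yilmaz, by date of consecration or institution (earlier first): Marchetti and Sorensen (2007-02-01) before Abara, Halvorsen and Yilmaz (2013-03-03).
Among Marchetti and Sorensen, alphabetically by surname: Marchetti before Sorensen.
Among Abara, Halvorsen and Yilmaz, alphabetically by surname: Abara before Halvorsen before Yilmaz.
So Yilmaz takes precedence.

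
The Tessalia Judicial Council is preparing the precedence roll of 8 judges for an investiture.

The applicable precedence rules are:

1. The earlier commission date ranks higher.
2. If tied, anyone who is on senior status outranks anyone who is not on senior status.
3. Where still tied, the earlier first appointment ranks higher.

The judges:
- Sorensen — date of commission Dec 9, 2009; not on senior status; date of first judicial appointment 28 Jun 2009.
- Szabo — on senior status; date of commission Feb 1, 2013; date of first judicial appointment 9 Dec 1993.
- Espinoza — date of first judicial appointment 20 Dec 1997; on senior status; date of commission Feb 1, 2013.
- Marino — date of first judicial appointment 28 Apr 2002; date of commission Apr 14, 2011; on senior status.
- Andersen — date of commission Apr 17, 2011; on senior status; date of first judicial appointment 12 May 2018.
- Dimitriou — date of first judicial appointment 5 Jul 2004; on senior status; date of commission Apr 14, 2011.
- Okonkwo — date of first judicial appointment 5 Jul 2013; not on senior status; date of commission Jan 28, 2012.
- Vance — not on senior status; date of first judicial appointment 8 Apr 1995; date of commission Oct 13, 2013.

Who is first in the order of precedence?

By date of commission (earlier first): Sorensen (Dec 9, 2009); then Marino and Dimitriou (both Apr 14, 2011); then Andersen (Apr 17, 2011); then Okonkwo (Jan 28, 2012); then Szabo and Espinoza (both Feb 1, 2013); then Vance (Oct 13, 2013).
Marino and Dimitriou are each on senior status, so the next rule applies.
Among Marino and Dimitriou, by date of first judicial appointment (earlier first): Marino (28 Apr 2002) before Dimitriou (5 Jul 2004).
Szabo and Espinoza are each on senior status, so the next rule applies.
Among Szabo and Espinoza, by date of first judicial appointment (earlier first): Szabo (9 Dec 1993) before Espinoza (20 Dec 1997).
Order: Sorensen, Marino, Dimitriou, Andersen, Okonkwo, Szabo, Espinoza, Vance.

Sorensen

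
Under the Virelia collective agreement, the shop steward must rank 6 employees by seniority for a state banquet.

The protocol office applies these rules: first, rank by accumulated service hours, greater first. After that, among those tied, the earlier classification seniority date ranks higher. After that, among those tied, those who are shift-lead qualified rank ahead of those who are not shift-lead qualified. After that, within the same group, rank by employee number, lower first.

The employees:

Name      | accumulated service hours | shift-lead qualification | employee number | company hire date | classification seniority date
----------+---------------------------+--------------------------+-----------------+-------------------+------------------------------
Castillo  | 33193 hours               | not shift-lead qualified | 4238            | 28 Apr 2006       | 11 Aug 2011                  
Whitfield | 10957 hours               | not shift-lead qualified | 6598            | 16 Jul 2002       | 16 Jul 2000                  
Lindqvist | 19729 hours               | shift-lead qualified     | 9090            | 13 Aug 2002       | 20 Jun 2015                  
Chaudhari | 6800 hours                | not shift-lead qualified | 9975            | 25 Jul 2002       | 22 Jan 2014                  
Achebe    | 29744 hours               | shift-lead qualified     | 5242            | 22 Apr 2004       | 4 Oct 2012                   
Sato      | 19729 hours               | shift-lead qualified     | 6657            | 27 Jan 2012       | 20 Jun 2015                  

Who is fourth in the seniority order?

Lindqvist

By accumulated service hours (higher first): Castillo (33193 hours); then Achebe (29744 hours); then Sato and Lindqvist (both 19729 hours); then Whitfield (10957 hours); then Chaudhari (6800 hours).
Sato and Lindqvist both have classification seniority date 20 Jun 2015, so the next rule applies.
Sato and Lindqvist are each shift-lead qualified, so the next rule applies.
Among Sato and Lindqvist, by employee number (lower first): Sato (6657) before Lindqvist (9090).
Order: Castillo, Achebe, Sato, Lindqvist, Whitfield, Chaudhari.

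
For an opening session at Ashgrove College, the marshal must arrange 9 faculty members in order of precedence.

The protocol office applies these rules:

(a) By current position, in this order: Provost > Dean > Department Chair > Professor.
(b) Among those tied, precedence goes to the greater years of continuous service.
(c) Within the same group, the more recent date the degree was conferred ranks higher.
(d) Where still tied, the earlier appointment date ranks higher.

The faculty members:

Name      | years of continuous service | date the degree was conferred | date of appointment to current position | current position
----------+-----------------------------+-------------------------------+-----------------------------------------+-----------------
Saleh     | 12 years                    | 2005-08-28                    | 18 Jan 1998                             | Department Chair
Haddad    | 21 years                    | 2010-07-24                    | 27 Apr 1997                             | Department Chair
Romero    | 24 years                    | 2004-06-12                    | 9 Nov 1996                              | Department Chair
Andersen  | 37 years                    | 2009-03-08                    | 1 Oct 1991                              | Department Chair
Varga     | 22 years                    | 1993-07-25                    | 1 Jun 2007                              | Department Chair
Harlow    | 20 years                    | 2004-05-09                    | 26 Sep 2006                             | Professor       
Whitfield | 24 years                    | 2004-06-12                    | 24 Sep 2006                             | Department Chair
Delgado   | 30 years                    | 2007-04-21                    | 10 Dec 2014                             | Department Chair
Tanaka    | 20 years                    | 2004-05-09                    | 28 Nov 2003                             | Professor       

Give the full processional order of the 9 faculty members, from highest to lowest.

By current position: Andersen, Delgado, Romero, Whitfield, Varga, Haddad and Saleh (Department Chair); then Tanaka and Harlow (Professor).
Among Andersen, Delgado, Romero, Whitfield, Varga, Haddad and Saleh, by years of continuous service (higher first): Andersen (37 years) before Delgado (30 years) before Romero and Whitfield (24 years) before Varga (22 years) before Haddad (21 years) before Saleh (12 years).
Romero and Whitfield both have date the degree was conferred 2004-06-12, so the next rule applies.
Among Romero and Whitfield, by date of appointment to current position (earlier first): Romero (9 Nov 1996) before Whitfield (24 Sep 2006).
Tanaka and Harlow both have years of continuous service 20 years, so the next rule applies.
Tanaka and Harlow both have date the degree was conferred 2004-05-09, so the next rule applies.
Among Tanaka and Harlow, by date of appointment to current position (earlier first): Tanaka (28 Nov 2003) before Harlow (26 Sep 2006).
Full order: Andersen, Delgado, Romero, Whitfield, Varga, Haddad, Saleh, Tanaka, Harlow.

Andersen, Delgado, Romero, Whitfield, Varga, Haddad, Saleh, Tanaka, Harlow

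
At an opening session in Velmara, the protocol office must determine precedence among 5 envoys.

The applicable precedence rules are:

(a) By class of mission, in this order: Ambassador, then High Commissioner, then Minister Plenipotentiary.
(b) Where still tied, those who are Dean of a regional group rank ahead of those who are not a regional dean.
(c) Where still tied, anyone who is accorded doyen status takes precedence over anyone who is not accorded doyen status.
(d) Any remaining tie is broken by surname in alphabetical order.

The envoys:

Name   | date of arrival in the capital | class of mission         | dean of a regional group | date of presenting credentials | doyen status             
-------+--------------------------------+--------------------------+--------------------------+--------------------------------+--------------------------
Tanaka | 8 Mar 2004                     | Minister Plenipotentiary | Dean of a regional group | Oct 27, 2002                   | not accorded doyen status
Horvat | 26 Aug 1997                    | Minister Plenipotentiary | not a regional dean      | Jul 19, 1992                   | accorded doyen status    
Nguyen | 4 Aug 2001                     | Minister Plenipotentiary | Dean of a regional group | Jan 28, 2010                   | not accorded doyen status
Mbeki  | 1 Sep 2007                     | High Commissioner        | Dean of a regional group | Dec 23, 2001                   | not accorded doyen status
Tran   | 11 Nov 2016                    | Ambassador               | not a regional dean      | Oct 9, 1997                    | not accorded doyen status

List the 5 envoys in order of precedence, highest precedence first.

Tran, Mbeki, Nguyen, Tanaka, Horvat

By class of mission: Tran (Ambassador); then Mbeki (High Commissioner); then Nguyen, Tanaka and Horvat (Minister Plenipotentiary).
Among Nguyen, Tanaka and Horvat, Dean of a regional group before not a regional dean: Nguyen and Tanaka (Dean of a regional group) before Horvat (not a regional dean).
Nguyen and Tanaka are each not accorded doyen status, so the next rule applies.
Among Nguyen and Tanaka, alphabetically by surname: Nguyen before Tanaka.
Full order: Tran, Mbeki, Nguyen, Tanaka, Horvat.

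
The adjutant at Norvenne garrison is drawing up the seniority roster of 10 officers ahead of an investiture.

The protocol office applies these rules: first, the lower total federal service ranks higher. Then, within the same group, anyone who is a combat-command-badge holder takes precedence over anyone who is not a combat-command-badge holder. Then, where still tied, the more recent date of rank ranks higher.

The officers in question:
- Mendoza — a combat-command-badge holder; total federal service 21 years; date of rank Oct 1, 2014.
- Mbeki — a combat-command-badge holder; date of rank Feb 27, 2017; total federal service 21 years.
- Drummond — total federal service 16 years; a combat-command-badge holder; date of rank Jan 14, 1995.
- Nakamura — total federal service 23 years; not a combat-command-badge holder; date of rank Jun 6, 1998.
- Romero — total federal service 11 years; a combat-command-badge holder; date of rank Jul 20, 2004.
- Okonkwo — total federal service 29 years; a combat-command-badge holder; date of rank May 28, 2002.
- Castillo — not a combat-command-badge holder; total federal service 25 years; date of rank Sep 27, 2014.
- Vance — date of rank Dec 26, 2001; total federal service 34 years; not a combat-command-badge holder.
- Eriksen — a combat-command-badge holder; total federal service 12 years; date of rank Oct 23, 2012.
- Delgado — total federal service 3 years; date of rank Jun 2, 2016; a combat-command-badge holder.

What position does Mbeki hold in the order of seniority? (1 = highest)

5

By total federal service (lower first): Delgado (3 years); then Romero (11 years); then Eriksen (12 years); then Drummond (16 years); then Mbeki and Mendoza (both 21 years); then Nakamura (23 years); then Castillo (25 years); then Okonkwo (29 years); then Vance (34 years).
Mbeki and Mendoza are each a combat-command-badge holder, so the next rule applies.
Among Mbeki and Mendoza, by date of rank (later first): Mbeki (Feb 27, 2017) before Mendoza (Oct 1, 2014).
Order: Delgado, Romero, Eriksen, Drummond, Mbeki, Mendoza, Nakamura, Castillo, Okonkwo, Vance. So position 5.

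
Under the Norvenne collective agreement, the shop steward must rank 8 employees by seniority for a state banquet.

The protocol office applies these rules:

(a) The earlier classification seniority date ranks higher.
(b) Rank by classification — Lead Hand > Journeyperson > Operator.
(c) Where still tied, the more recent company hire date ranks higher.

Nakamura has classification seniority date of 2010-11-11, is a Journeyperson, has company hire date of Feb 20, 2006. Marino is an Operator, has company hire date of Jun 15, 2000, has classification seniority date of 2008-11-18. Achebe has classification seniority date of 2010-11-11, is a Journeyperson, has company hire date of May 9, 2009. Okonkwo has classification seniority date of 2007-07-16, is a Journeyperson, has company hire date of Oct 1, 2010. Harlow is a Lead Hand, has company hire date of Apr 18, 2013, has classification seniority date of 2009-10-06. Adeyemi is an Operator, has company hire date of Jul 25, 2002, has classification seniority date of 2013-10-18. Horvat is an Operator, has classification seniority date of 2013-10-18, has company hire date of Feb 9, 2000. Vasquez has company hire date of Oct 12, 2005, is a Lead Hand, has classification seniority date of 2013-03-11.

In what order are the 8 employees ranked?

Okonkwo, Marino, Harlow, Achebe, Nakamura, Vasquez, Adeyemi, Horvat

By classification seniority date (earlier first): Okonkwo (2007-07-16); then Marino (2008-11-18); then Harlow (2009-10-06); then Achebe and Nakamura (both 2010-11-11); then Vasquez (2013-03-11); then Adeyemi and Horvat (both 2013-10-18).
Achebe and Nakamura are each Journeyperson, so the next rule applies.
Among Achebe and Nakamura, by company hire date (later first): Achebe (May 9, 2009) before Nakamura (Feb 20, 2006).
Adeyemi and Horvat are each Operator, so the next rule applies.
Among Adeyemi and Horvat, by company hire date (later first): Adeyemi (Jul 25, 2002) before Horvat (Feb 9, 2000).
Full order: Okonkwo, Marino, Harlow, Achebe, Nakamura, Vasquez, Adeyemi, Horvat.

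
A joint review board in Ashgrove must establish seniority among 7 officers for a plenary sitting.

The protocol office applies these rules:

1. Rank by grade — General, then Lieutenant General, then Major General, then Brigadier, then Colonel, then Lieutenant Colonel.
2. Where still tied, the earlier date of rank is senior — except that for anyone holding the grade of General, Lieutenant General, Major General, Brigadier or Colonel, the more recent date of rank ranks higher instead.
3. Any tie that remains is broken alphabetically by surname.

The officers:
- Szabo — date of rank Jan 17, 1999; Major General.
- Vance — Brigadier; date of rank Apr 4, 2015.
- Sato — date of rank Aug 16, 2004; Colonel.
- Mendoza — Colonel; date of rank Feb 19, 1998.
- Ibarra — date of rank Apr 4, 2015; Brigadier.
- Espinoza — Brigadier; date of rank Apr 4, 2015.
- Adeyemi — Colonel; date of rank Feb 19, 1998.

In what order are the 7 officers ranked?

Szabo, Espinoza, Ibarra, Vance, Sato, Adeyemi, Mendoza

By grade: Szabo (Major General); then Espinoza, Ibarra and Vance (Brigadier); then Sato, Adeyemi and Mendoza (Colonel).
Espinoza, Ibarra and Vance all have date of rank Apr 4, 2015, so the next rule applies.
Among Espinoza, Ibarra and Vance, alphabetically by surname: Espinoza before Ibarra before Vance.
Among Sato, Adeyemi and Mendoza, by date of rank (later first) (reversed rule for this group): Sato (Aug 16, 2004) before Adeyemi and Mendoza (Feb 19, 1998).
Among Adeyemi and Mendoza, alphabetically by surname: Adeyemi before Mendoza.
Full order: Szabo, Espinoza, Ibarra, Vance, Sato, Adeyemi, Mendoza.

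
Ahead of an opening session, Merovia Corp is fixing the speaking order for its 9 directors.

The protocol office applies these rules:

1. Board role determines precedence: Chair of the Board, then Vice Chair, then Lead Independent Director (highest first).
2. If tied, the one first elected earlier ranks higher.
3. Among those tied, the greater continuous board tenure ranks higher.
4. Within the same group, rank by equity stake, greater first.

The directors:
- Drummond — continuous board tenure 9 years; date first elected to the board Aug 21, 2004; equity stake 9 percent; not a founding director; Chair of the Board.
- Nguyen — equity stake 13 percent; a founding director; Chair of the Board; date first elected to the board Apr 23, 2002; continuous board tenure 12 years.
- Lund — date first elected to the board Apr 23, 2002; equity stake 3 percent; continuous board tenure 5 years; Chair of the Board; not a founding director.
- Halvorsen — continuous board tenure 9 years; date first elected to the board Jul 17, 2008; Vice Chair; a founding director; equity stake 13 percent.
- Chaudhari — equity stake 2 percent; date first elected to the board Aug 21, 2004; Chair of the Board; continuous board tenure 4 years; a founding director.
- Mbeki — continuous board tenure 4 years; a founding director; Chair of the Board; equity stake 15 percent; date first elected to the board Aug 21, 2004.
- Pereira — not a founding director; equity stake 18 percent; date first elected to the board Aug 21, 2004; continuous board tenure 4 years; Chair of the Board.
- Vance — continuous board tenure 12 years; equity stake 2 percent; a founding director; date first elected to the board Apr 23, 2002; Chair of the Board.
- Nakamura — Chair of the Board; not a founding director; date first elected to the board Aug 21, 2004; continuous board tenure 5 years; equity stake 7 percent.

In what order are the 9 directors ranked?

By board role: Nguyen, Vance, Lund, Drummond, Nakamura, Pereira, Mbeki and Chaudhari (Chair of the Board); then Halvorsen (Vice Chair).
Among Nguyen, Vance, Lund, Drummond, Nakamura, Pereira, Mbeki and Chaudhari, by date first elected to the board (earlier first): Nguyen, Vance and Lund (Apr 23, 2002) before Drummond, Nakamura, Pereira, Mbeki and Chaudhari (Aug 21, 2004).
Among Nguyen, Vance and Lund, by continuous board tenure (higher first): Nguyen and Vance (12 years) before Lund (5 years).
Among Nguyen and Vance, by equity stake (higher first): Nguyen (13 percent) before Vance (2 percent).
Among Drummond, Nakamura, Pereira, Mbeki and Chaudhari, by continuous board tenure (higher first): Drummond (9 years) before Nakamura (5 years) before Pereira, Mbeki and Chaudhari (4 years).
Among Pereira, Mbeki and Chaudhari, by equity stake (higher first): Pereira (18 percent) before Mbeki (15 percent) before Chaudhari (2 percent).
Full order: Nguyen, Vance, Lund, Drummond, Nakamura, Pereira, Mbeki, Chaudhari, Halvorsen.

Nguyen, Vance, Lund, Drummond, Nakamura, Pereira, Mbeki, Chaudhari, Halvorsen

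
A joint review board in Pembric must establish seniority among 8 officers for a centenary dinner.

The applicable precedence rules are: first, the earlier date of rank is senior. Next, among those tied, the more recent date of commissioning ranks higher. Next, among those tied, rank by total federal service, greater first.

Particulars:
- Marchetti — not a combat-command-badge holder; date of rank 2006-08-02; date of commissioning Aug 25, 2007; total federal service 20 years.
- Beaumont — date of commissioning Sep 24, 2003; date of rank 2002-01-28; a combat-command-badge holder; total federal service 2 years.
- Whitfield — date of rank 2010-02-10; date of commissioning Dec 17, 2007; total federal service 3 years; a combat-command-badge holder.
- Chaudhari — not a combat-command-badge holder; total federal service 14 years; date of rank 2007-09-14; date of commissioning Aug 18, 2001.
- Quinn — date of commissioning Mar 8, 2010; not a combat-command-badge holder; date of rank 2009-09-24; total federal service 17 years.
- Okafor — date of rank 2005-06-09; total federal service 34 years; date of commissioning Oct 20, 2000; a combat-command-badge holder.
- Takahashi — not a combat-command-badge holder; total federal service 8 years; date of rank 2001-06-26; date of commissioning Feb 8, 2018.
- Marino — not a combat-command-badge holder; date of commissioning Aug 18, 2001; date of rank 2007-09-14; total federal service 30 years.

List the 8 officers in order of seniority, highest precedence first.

By date of rank (earlier first): Takahashi (2001-06-26); then Beaumont (2002-01-28); then Okafor (2005-06-09); then Marchetti (2006-08-02); then Marino and Chaudhari (both 2007-09-14); then Quinn (2009-09-24); then Whitfield (2010-02-10).
Marino and Chaudhari both have date of commissioning Aug 18, 2001, so the next rule applies.
Among Marino and Chaudhari, by total federal service (higher first): Marino (30 years) before Chaudhari (14 years).
Full order: Takahashi, Beaumont, Okafor, Marchetti, Marino, Chaudhari, Quinn, Whitfield.

Takahashi, Beaumont, Okafor, Marchetti, Marino, Chaudhari, Quinn, Whitfield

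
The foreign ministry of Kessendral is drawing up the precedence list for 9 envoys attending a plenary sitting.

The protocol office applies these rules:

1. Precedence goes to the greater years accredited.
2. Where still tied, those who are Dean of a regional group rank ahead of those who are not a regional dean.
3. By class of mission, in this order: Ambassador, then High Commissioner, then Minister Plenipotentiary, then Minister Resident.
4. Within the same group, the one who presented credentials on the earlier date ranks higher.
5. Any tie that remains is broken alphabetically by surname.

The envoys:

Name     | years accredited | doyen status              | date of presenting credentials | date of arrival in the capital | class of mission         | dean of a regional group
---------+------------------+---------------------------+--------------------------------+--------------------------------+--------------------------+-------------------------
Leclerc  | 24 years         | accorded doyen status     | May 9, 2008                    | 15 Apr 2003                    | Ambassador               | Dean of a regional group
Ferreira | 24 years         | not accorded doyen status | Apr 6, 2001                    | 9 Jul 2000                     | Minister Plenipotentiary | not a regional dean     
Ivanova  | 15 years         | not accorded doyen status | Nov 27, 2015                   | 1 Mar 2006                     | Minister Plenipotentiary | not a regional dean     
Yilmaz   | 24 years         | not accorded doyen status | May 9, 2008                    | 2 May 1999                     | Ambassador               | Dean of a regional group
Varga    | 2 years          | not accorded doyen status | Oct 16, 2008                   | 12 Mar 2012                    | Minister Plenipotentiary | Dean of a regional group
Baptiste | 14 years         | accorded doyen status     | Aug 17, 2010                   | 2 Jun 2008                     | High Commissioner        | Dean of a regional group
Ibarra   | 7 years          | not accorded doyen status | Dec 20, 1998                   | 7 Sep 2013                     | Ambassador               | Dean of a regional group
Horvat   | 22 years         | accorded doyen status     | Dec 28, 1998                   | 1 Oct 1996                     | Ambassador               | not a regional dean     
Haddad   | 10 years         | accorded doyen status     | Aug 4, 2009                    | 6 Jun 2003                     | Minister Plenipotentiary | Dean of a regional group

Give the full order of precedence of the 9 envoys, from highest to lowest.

Leclerc, Yilmaz, Ferreira, Horvat, Ivanova, Baptiste, Haddad, Ibarra, Varga

By years accredited (higher first): Leclerc, Yilmaz and Ferreira (each 24 years); then Horvat (22 years); then Ivanova (15 years); then Baptiste (14 years); then Haddad (10 years); then Ibarra (7 years); then Varga (2 years).
Among Leclerc, Yilmaz and Ferreira, Dean of a regional group before not a regional dean: Leclerc and Yilmaz (Dean of a regional group) before Ferreira (not a regional dean).
Leclerc and Yilmaz are each Ambassador, so the next rule applies.
Leclerc and Yilmaz both have date of presenting credentials May 9, 2008, so the next rule applies.
Among Leclerc and Yilmaz, alphabetically by surname: Leclerc before Yilmaz.
Full order: Leclerc, Yilmaz, Ferreira, Horvat, Ivanova, Baptiste, Haddad, Ibarra, Varga.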